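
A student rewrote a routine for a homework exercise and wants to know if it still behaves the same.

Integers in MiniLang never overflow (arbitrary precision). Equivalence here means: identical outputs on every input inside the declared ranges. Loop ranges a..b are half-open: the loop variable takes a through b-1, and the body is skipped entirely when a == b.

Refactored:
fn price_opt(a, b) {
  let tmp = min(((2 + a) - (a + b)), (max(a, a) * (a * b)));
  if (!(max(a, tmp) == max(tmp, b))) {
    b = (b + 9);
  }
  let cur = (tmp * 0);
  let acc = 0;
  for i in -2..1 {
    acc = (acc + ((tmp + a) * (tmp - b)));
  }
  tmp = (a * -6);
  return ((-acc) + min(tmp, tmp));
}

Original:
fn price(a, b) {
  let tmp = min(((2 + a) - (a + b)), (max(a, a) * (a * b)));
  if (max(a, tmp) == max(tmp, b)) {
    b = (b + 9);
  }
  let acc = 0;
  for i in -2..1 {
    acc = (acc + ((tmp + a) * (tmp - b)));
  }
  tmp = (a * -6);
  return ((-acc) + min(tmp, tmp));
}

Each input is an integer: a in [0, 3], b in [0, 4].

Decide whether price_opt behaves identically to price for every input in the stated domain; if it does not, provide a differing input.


There is a counterexample at a=0, b=3: -12 on one side, -39 on the other.
price: tmp := -1 | (max(a, tmp) == max(tmp, b)): false | acc := 0 | iter i=-2: | acc := 4 | iter i=-1: | acc := 8 | iter i=0: | acc := 12 | tmp := 0 | result -12
price_opt: tmp := -1 | (!(max(a, tmp) == max(tmp, b))): true | b := 12 | cur := 0 | acc := 0 | iter i=-2: | acc := 13 | iter i=-1: | acc := 26 | iter i=0: | acc := 39 | tmp := 0 | result -39
verdict: not equivalent; witness: a=0, b=3


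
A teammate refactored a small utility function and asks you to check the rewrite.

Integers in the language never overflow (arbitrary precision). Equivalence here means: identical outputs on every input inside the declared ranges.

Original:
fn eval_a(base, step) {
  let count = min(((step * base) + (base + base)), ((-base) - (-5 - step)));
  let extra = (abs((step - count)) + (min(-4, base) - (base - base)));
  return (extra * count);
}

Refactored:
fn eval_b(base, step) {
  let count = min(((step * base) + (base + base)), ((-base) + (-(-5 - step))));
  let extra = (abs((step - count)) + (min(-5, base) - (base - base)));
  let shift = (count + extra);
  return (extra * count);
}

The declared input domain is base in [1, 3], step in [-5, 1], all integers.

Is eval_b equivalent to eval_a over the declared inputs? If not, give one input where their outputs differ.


The rewrite breaks on base=1, step=-5, where the results are 6 and 9.
eval_a: count=-3, then extra=-2, then returns 6
eval_b: count=-3, then extra=-3, then shift=-6, then returns 9
verdict: not equivalent; witness: base=1, step=-5


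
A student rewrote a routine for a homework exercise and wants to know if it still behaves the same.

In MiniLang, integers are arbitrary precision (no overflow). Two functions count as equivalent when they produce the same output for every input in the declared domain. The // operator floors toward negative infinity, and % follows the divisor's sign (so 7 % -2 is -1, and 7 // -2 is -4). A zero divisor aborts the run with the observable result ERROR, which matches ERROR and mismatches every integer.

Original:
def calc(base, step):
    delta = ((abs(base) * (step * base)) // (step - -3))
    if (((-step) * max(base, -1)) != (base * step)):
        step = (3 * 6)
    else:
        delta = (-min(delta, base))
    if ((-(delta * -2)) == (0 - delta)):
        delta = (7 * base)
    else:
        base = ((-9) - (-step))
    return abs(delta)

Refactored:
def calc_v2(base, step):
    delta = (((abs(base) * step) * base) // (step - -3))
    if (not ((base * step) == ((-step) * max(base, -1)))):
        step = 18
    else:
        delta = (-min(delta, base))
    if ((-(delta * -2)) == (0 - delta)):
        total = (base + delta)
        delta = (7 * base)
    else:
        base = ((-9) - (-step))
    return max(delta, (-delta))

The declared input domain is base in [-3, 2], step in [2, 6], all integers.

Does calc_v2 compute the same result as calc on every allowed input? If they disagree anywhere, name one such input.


Behavior is preserved: although arithmetic usage differs, min/max/abs usage differs, local variable names differ, comparison usage differs, statement counts differ, boolean connective usage differs, constant usage differs, the outputs never diverge.
One worked example (base=1, step=2) — calc: delta := 0 | (((-step) * max(base, -1)) != (base * step)): true | step := 18 | ((-(delta * -2)) == (0 - delta)): true | delta := 7 | result 7; calc_v2: delta := 0 | (not ((base * step) == ((-step) * max(base, -1)))): true | step := 18 | ((-(delta * -2)) == (0 - delta)): true | total := 1 | delta := 7 | result 7; agreement on 7.
Sweeping the whole domain (30 inputs) finds no disagreement.
verdict: equivalent


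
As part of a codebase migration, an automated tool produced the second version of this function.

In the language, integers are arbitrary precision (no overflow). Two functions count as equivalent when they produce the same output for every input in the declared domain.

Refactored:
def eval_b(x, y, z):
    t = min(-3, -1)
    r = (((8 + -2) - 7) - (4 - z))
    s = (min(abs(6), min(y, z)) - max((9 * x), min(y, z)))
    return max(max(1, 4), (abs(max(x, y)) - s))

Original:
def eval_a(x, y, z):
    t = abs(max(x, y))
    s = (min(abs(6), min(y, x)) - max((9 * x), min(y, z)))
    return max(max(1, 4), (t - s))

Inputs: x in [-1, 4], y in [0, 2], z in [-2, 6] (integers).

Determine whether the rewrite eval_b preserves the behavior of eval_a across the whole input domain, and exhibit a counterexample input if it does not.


x=-1, y=2, z=2 yields 5 from eval_a but 4 from eval_b.
verdict: not equivalent; witness: x=-1, y=2, z=2


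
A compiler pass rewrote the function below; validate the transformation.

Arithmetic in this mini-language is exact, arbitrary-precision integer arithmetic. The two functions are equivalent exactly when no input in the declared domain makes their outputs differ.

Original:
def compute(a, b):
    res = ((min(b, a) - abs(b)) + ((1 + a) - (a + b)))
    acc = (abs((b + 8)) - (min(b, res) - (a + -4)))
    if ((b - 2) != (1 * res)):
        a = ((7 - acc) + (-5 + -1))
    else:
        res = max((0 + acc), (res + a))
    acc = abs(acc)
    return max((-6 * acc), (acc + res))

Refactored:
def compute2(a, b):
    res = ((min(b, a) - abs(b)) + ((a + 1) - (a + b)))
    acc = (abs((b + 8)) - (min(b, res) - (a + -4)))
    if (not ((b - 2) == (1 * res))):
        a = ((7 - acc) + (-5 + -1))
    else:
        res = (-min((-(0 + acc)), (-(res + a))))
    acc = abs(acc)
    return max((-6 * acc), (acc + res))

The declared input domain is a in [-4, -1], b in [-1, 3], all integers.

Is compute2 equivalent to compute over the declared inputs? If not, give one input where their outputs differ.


Reading the diff, among the changes: comparison usage differs; also min/max/abs usage differs; also boolean connective usage differs.
One worked example (a=-4, b=0) — compute: res = -3; acc = 3; ((b - 2) != (1 * res)) -> true; a = -2; acc = 3; return 0; compute2: res = -3; acc = 3; (not ((b - 2) == (1 * res))) -> true; a = -2; acc = 3; return 0; agreement on 0.
Across all 20 domain points the two functions coincide.
verdict: equivalent


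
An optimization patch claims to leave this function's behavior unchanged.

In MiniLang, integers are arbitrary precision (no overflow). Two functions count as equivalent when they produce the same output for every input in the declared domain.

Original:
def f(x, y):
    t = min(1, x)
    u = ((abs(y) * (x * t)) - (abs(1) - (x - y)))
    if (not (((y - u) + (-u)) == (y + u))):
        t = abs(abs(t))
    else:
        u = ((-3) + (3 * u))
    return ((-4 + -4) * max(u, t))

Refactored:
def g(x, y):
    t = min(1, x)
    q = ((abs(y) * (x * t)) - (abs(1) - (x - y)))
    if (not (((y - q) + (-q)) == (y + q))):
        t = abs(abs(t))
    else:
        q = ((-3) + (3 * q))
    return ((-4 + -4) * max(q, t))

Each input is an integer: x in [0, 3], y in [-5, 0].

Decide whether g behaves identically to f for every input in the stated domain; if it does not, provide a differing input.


The two are interchangeable: local variable names differ, and every declared input agrees.
Spot check at x=2, y=-5 — f: t := 1 | u := 16 | (not (((y - u) + (-u)) == (y + u))): true | t := 1 | result -128. g: t := 1 | q := 16 | (not (((y - q) + (-q)) == (y + q))): true | t := 1 | result -128. Both give -128.
Every one of the 24 inputs gives matching results.
verdict: equivalent


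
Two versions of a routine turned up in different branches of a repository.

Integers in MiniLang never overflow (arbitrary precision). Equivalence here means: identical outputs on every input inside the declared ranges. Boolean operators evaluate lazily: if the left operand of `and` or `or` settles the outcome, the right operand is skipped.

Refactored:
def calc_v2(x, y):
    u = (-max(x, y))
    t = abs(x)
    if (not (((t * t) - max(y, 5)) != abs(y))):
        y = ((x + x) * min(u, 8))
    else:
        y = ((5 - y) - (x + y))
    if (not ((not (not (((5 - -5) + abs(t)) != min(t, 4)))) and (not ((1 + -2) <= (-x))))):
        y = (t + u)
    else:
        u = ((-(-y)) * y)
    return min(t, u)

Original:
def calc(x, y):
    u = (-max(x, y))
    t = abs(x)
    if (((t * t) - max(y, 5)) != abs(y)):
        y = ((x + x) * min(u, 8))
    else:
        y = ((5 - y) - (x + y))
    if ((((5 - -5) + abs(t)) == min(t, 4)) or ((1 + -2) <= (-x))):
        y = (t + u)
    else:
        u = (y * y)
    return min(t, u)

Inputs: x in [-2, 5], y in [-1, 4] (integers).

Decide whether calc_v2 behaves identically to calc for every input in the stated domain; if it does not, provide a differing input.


Not equivalent: x=2, y=1 separates them (2 vs 1).
calc: u := -2 | t := 2 | (((t * t) - max(y, 5)) != abs(y)): true | y := -8 | ((((5 - -5) + abs(t)) == min(t, 4)) or ((1 + -2) <= (-x))): false | u := 64 | result 2
calc_v2: u := -2 | t := 2 | (not (((t * t) - max(y, 5)) != abs(y))): false | y := 1 | (not ((not (not (((5 - -5) + abs(t)) != min(t, 4)))) and (not ((1 + -2) <= (-x))))): false | u := 1 | result 1
verdict: not equivalent; witness: x=2, y=1


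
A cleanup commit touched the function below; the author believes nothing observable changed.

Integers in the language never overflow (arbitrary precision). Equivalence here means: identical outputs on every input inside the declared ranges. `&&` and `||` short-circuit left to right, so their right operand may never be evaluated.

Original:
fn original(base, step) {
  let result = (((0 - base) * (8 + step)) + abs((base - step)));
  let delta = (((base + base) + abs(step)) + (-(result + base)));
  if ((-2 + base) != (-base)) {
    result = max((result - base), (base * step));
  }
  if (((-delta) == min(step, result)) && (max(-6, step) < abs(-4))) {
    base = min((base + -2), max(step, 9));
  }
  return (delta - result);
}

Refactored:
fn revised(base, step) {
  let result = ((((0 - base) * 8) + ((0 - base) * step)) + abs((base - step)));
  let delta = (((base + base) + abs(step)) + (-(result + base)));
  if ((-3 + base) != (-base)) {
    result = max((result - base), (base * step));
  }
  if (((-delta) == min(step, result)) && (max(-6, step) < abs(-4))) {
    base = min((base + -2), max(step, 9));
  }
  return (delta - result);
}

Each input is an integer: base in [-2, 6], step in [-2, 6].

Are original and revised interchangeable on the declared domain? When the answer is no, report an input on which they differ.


Not equivalent: base=1, step=-2 separates them (9 vs 8).
original: result=-3, then delta=6, then ((-2 + base) != (-base)) is false, then (((-delta) == min(step, result)) && (max(-6, step) < abs(-4))) is false, then returns 9
revised: result=-3, then delta=6, then ((-3 + base) != (-base)) is true, then result=-2, then (((-delta) == min(step, result)) && (max(-6, step) < abs(-4))) is false, then returns 8
verdict: not equivalent; witness: base=1, step=-2


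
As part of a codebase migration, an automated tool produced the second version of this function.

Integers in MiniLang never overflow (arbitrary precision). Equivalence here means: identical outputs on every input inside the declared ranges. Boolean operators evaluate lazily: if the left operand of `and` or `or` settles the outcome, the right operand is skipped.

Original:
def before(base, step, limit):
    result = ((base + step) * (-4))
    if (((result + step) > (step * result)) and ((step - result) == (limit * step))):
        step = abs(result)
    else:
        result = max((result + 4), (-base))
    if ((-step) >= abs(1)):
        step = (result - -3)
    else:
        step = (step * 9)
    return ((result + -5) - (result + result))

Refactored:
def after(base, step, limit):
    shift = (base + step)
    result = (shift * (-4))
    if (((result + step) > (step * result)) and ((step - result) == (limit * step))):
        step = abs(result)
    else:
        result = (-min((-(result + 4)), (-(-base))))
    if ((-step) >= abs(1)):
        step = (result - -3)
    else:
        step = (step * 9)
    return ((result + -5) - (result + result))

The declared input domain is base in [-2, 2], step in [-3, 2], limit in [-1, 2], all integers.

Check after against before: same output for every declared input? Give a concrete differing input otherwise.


Comparing the listings, the differences include: local variable names differ, and min/max/abs usage differs, and statement counts differ.
Tracing base=0, step=-2, limit=-1: before: result=8, then (((result + step) > (step * result)) and ((step - result) == (limit * step))) is false, then result=12, then ((-step) >= abs(1)) is true, then step=15, then returns -17 | after: shift=-2, then result=8, then (((result + step) > (step * result)) and ((step - result) == (limit * step))) is false, then result=12, then ((-step) >= abs(1)) is true, then step=15, then returns -17 — matching result -17.
Across all 120 domain points the two functions coincide.
verdict: equivalent


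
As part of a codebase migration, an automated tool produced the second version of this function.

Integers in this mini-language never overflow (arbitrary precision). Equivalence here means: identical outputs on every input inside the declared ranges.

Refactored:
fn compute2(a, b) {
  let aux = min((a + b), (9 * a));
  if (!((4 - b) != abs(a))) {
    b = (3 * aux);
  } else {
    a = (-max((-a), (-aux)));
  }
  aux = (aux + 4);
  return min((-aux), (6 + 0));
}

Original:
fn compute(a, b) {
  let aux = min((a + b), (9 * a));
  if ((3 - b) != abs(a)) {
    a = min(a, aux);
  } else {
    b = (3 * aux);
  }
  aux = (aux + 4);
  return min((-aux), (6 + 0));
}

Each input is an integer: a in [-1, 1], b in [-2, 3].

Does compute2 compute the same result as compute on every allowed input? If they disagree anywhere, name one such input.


The edit looks behavioral (`3` became `4`), but over these ranges it never changes the outcome; all 18 inputs agree.
verdict: equivalent


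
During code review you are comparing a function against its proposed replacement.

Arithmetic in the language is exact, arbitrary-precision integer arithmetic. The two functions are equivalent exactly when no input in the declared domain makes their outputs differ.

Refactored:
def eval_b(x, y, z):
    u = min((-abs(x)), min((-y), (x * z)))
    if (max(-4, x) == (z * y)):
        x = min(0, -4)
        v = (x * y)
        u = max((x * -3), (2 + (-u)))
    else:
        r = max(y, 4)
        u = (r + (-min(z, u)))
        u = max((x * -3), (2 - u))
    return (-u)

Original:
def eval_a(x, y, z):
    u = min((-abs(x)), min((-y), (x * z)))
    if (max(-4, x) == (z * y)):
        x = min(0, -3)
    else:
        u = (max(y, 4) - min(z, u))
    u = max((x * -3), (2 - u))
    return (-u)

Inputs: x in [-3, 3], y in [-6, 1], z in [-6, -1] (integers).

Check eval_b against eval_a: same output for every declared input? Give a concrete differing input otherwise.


The rewrite breaks on x=-3, y=1, z=-3, where the results are -9 and -12.
eval_a: u=-3, then (max(-4, x) == (z * y)) is true, then x=-3, then u=9, then returns -9
eval_b: u=-3, then (max(-4, x) == (z * y)) is true, then x=-4, then v=-4, then u=12, then returns -12
verdict: not equivalent; witness: x=-3, y=1, z=-3


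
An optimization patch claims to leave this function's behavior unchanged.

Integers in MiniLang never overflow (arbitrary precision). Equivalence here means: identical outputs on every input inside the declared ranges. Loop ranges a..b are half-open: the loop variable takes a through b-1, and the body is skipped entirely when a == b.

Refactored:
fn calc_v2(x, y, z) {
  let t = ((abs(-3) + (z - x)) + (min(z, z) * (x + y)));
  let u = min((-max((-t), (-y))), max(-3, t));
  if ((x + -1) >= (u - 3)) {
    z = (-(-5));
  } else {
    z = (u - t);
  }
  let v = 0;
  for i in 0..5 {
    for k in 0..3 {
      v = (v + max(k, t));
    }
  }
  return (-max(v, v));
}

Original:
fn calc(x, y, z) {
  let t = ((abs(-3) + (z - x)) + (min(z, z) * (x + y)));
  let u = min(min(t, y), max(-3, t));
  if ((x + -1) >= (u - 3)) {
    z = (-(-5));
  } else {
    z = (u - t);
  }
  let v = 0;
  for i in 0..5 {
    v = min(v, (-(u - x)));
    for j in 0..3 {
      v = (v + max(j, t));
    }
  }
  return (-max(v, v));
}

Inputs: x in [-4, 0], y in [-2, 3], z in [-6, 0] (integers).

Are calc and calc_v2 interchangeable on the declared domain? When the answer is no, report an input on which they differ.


Input x=-4, y=-2, z=-6: -109 from calc versus -555 from calc_v2.
verdict: not equivalent; witness: x=-4, y=-2, z=-6


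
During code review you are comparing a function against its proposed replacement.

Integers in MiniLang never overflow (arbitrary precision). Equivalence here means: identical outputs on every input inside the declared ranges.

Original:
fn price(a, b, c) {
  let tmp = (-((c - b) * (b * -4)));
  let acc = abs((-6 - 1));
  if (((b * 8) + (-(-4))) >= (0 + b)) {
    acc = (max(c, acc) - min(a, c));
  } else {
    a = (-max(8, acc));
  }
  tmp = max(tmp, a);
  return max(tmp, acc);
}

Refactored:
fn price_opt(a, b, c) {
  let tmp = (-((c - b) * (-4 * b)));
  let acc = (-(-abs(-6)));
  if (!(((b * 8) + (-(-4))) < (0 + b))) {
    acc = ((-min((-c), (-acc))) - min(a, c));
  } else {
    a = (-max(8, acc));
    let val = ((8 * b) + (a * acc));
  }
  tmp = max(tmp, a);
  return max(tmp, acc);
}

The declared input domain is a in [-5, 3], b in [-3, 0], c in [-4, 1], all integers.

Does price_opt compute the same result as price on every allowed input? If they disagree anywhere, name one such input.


There is a counterexample at a=-5, b=-3, c=-3: 7 on one side, 6 on the other.
price: tmp = 0; acc = 7; (((b * 8) + (-(-4))) >= (0 + b)) -> false; a = -8; tmp = 0; return 7
price_opt: tmp = 0; acc = 6; (!(((b * 8) + (-(-4))) < (0 + b))) -> false; a = -8; val = -72; tmp = 0; return 6
verdict: not equivalent; witness: a=-5, b=-3, c=-3


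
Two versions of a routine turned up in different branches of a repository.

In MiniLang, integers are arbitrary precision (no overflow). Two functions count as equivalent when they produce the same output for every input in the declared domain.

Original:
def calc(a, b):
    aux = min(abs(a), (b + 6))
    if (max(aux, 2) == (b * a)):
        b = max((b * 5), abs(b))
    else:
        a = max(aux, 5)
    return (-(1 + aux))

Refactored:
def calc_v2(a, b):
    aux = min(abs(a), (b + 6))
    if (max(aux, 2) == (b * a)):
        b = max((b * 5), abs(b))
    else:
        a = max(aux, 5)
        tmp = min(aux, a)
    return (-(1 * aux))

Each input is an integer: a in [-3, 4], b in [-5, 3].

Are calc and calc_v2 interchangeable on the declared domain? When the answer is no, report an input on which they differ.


Try a=-3, b=-5.
calc: aux := 1 | (max(aux, 2) == (b * a)): false | a := 5 | result -2
calc_v2: aux := 1 | (max(aux, 2) == (b * a)): false | a := 5 | tmp := 1 | result -1
-2 and -1 differ, so these are not the same function on this domain.
verdict: not equivalent; witness: a=-3, b=-5


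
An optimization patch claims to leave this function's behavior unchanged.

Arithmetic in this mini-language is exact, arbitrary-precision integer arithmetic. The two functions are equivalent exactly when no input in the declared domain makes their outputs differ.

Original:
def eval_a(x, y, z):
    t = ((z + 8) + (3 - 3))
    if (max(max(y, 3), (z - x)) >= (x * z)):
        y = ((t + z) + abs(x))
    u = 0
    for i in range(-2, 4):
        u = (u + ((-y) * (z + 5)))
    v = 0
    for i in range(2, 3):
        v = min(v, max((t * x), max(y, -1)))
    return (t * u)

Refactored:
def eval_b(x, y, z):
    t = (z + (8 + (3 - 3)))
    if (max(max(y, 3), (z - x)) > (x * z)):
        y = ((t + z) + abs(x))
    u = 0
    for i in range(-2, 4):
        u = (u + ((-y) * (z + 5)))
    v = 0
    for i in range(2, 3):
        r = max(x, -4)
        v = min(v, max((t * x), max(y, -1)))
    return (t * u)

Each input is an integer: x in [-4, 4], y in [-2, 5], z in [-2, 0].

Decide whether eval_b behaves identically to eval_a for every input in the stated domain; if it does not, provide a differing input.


The rewrite breaks on x=-4, y=4, z=-1, where the results are -1680 and -672.
eval_a: t becomes 7; next (max(max(y, 3), (z - x)) >= (x * z)) evaluates to true; next y becomes 10; next u becomes 0; next at i=-2:; next u becomes -40; next at i=-1:; next u becomes -80; next at i=0:; next u becomes -120; next at i=1:; next u becomes -160; next at i=2:; next u becomes -200; next at i=3:; next u becomes -240; next v becomes 0; next at i=2:; next v becomes 0; next final value -1680
eval_b: t becomes 7; next (max(max(y, 3), (z - x)) > (x * z)) evaluates to false; next u becomes 0; next at i=-2:; next u becomes -16; next at i=-1:; next u becomes -32; next at i=0:; next u becomes -48; next at i=1:; next u becomes -64; next at i=2:; next u becomes -80; next at i=3:; next u becomes -96; next v becomes 0; next at i=2:; next r becomes -4; next v becomes 0; next final value -672
verdict: not equivalent; witness: x=-4, y=4, z=-1


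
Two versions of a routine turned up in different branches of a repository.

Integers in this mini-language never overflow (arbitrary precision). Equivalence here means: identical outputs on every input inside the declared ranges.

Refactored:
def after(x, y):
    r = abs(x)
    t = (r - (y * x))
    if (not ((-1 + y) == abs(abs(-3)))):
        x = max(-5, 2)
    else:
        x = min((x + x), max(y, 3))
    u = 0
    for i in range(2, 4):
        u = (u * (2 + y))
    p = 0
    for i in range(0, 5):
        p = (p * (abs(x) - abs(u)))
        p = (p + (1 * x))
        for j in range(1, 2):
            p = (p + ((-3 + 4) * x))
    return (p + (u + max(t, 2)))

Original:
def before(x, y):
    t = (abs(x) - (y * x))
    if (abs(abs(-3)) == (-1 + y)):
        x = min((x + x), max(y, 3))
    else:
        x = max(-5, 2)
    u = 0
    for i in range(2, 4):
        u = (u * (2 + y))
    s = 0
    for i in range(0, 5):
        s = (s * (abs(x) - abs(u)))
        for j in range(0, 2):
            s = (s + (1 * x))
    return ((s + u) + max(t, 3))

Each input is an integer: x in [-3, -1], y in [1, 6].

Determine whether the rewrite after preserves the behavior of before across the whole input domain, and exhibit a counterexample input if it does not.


Evaluate both at x=-1, y=1.
before: t becomes 2; next (abs(abs(-3)) == (-1 + y)) evaluates to false; next x becomes 2; next u becomes 0; next at i=2:; next u becomes 0; next at i=3:; next u becomes 0; next s becomes 0; next at i=0:; next s becomes 0; next at j=0:; next s becomes 2; next at j=1:; next s becomes 4; next at i=1:; next s becomes 8; next at j=0:; next s becomes 10; next at j=1:; next s becomes 12; next at i=2:; next s becomes 24; next at j=0:; next s becomes 26; next at j=1:; next s becomes 28; next at i=3:; next s becomes 56; next at j=0:; next s becomes 58; next at j=1:; next s becomes 60; next at i=4:; next s becomes 120; next at j=0:; next s becomes 122; next at j=1:; next s becomes 124; next final value 127
after: r becomes 1; next t becomes 2; next (not ((-1 + y) == abs(abs(-3)))) evaluates to true; next x becomes 2; next u becomes 0; next at i=2:; next u becomes 0; next at i=3:; next u becomes 0; next p becomes 0; next at i=0:; next p becomes 0; next p becomes 2; next at j=1:; next p becomes 4; next at i=1:; next p becomes 8; next p becomes 10; next at j=1:; next p becomes 12; next at i=2:; next p becomes 24; next p becomes 26; next at j=1:; next p becomes 28; next at i=3:; next p becomes 56; next p becomes 58; next at j=1:; next p becomes 60; next at i=4:; next p becomes 120; next p becomes 122; next at j=1:; next p becomes 124; next final value 126
127 vs 126 — the two versions disagree here.
verdict: not equivalent; witness: x=-1, y=1


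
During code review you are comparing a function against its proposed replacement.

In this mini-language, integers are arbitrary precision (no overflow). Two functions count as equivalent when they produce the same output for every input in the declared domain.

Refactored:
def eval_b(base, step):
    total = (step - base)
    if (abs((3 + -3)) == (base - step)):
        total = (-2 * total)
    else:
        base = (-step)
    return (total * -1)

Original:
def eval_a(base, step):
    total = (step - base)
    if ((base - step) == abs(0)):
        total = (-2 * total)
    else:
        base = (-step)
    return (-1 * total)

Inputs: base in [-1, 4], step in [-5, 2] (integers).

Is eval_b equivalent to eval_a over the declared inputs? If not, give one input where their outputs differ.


Equivalent — the differences include constant usage differs; also arithmetic usage differs, yet no declared input distinguishes the two.
One worked example (base=2, step=-1) — eval_a: total = -3; ((base - step) == abs(0)) -> false; base = 1; return 3; eval_b: total = -3; (abs((3 + -3)) == (base - step)) -> false; base = 1; return 3; agreement on 3.
An exhaustive pass over the 48 declared inputs shows identical outputs.
verdict: equivalent


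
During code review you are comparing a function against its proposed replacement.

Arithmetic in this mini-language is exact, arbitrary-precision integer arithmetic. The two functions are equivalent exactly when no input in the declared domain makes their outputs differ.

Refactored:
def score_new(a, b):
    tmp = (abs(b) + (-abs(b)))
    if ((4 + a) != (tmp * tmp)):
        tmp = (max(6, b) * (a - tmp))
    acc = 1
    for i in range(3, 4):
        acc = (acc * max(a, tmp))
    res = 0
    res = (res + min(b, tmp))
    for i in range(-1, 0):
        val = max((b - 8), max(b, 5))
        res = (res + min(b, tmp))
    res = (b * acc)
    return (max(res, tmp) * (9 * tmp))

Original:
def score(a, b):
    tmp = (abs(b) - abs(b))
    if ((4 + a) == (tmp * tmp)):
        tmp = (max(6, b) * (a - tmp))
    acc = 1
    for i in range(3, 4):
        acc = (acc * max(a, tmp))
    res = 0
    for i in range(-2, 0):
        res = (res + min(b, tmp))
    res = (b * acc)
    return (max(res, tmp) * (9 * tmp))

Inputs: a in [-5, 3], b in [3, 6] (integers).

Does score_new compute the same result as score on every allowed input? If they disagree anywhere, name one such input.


Input a=-5, b=3: 0 from score versus 4050 from score_new.
verdict: not equivalent; witness: a=-5, b=3


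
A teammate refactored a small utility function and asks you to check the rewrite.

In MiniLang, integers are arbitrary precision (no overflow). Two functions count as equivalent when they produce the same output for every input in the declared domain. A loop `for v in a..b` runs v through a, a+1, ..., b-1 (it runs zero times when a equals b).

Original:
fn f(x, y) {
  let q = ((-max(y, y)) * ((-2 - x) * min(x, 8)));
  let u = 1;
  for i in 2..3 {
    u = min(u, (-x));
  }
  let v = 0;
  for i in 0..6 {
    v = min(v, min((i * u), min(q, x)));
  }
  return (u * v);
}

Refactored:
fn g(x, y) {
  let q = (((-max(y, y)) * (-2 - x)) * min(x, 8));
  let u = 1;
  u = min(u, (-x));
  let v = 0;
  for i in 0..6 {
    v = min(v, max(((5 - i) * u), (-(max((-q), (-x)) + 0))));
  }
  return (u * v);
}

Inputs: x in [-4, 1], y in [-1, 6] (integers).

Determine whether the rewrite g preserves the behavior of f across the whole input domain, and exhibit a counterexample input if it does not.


Take x=-4, y=-1.
f: q = -8; u = 1; [i=2]; u = 1; v = 0; [i=0]; v = -8; [i=1]; v = -8; [i=2]; v = -8; [i=3]; v = -8; [i=4]; v = -8; [i=5]; v = -8; return -8
g: q = -8; u = 1; u = 1; v = 0; [i=0]; v = 0; [i=1]; v = 0; [i=2]; v = 0; [i=3]; v = 0; [i=4]; v = 0; [i=5]; v = 0; return 0
-8 against 0: the behavior changed.
verdict: not equivalent; witness: x=-4, y=-1


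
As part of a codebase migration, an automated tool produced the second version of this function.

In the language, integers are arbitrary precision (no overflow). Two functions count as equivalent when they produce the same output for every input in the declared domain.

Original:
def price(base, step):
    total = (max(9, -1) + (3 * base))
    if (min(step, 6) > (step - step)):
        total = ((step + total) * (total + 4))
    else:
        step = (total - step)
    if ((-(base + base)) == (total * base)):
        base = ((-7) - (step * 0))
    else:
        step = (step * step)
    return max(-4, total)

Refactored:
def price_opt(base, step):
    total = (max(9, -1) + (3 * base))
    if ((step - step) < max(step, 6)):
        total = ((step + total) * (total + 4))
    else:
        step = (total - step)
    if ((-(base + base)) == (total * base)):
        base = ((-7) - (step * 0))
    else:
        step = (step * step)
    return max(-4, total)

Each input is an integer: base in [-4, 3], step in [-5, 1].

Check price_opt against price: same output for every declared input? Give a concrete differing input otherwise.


The rewrite breaks on base=-4, step=-5, where the results are -3 and -4.
price: total becomes -3; next (min(step, 6) > (step - step)) evaluates to false; next step becomes 2; next ((-(base + base)) == (total * base)) evaluates to false; next step becomes 4; next final value -3
price_opt: total becomes -3; next ((step - step) < max(step, 6)) evaluates to true; next total becomes -8; next ((-(base + base)) == (total * base)) evaluates to false; next step becomes 25; next final value -4
verdict: not equivalent; witness: base=-4, step=-5


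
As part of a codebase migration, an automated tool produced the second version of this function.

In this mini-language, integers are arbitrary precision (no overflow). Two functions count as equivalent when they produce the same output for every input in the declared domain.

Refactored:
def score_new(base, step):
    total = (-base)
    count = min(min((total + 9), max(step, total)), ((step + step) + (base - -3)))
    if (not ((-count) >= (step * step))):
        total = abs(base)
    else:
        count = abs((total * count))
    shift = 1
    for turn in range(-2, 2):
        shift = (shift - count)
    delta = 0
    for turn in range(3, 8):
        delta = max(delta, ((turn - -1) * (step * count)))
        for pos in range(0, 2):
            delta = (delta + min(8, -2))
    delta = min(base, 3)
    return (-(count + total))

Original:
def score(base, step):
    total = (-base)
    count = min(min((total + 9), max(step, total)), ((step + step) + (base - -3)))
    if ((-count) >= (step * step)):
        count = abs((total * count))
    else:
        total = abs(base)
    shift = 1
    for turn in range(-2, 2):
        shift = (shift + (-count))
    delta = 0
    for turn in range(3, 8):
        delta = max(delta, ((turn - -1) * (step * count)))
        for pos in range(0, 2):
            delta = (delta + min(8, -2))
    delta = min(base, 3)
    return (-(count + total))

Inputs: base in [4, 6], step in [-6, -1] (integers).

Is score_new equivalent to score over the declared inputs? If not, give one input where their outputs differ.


Comparing the listings, the differences include: boolean connective usage differs; also arithmetic usage differs.
Spot check at base=5, step=-4 — score: total := -5 | count := -4 | ((-count) >= (step * step)): false | total := 5 | shift := 1 | iter turn=-2: | shift := 5 | iter turn=-1: | shift := 9 | iter turn=0: | shift := 13 | iter turn=1: | shift := 17 | delta := 0 | iter turn=3: | delta := 64 | iter pos=0: | delta := 62 | iter pos=1: | delta := 60 | iter turn=4: | delta := 80 | iter pos=0: | delta := 78 | iter pos=1: | delta := 76 | iter turn=5: | delta := 96 | iter pos=0: | delta := 94 | iter pos=1: | delta := 92 | iter turn=6: | delta := 112 | iter pos=0: | delta := 110 | iter pos=1: | delta := 108 | iter turn=7: | delta := 128 | iter pos=0: | delta := 126 | iter pos=1: | delta := 124 | delta := 3 | result -1. score_new: total := -5 | count := -4 | (not ((-count) >= (step * step))): true | total := 5 | shift := 1 | iter turn=-2: | shift := 5 | iter turn=-1: | shift := 9 | iter turn=0: | shift := 13 | iter turn=1: | shift := 17 | delta := 0 | iter turn=3: | delta := 64 | iter pos=0: | delta := 62 | iter pos=1: | delta := 60 | iter turn=4: | delta := 80 | iter pos=0: | delta := 78 | iter pos=1: | delta := 76 | iter turn=5: | delta := 96 | iter pos=0: | delta := 94 | iter pos=1: | delta := 92 | iter turn=6: | delta := 112 | iter pos=0: | delta := 110 | iter pos=1: | delta := 108 | iter turn=7: | delta := 128 | iter pos=0: | delta := 126 | iter pos=1: | delta := 124 | delta := 3 | result -1. Both give -1.
Sweeping the whole domain (18 inputs) finds no disagreement.
verdict: equivalent


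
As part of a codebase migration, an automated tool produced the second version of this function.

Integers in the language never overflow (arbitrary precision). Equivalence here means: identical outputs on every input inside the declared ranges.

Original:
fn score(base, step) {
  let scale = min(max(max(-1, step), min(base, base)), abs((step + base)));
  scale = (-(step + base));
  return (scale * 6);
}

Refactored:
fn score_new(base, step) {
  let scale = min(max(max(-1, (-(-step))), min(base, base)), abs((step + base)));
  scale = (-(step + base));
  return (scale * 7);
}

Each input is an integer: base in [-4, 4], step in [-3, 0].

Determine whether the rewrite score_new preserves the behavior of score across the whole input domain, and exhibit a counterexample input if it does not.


Try base=-4, step=-3.
score: scale = -1; scale = 7; return 42
score_new: scale = -1; scale = 7; return 49
42 vs 49 — the two versions disagree here.
verdict: not equivalent; witness: base=-4, step=-3


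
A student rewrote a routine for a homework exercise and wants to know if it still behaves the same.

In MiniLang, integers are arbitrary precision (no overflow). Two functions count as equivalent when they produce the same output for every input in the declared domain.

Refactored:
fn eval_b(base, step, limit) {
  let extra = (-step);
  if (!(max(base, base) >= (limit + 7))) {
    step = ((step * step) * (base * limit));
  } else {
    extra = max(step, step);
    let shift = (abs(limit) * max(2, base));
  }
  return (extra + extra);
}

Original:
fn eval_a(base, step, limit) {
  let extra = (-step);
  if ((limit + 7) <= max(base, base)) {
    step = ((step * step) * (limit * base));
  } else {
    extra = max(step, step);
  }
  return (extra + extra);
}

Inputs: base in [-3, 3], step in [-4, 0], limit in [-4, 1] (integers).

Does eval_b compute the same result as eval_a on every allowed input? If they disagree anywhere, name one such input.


Run the pair on base=-3, step=-4, limit=-4.
eval_a: extra becomes 4; next ((limit + 7) <= max(base, base)) evaluates to false; next extra becomes -4; next final value -8
eval_b: extra becomes 4; next (!(max(base, base) >= (limit + 7))) evaluates to true; next step becomes 192; next final value 8
-8 against 8: the behavior changed.
verdict: not equivalent; witness: base=-3, step=-4, limit=-4


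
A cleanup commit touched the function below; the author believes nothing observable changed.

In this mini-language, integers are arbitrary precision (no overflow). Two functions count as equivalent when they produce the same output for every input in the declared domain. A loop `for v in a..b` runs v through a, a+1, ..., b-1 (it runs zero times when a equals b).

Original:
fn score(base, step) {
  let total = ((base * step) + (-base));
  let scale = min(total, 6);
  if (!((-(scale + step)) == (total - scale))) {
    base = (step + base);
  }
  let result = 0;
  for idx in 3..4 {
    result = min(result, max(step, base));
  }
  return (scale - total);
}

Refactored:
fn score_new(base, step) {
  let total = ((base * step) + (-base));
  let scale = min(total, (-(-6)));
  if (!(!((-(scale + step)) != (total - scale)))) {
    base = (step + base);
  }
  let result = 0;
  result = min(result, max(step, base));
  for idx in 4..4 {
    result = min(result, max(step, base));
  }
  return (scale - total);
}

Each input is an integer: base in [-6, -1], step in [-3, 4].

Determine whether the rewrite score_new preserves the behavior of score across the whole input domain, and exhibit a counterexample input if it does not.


Comparing the listings, the differences include: min/max/abs usage differs, plus comparison usage differs, plus boolean connective usage differs, plus statement counts differ, plus loop structure differs.
Spot check at base=-2, step=-1 — score: total becomes 4; next scale becomes 4; next (!((-(scale + step)) == (total - scale))) evaluates to true; next base becomes -3; next result becomes 0; next at idx=3:; next result becomes -1; next final value 0. score_new: total becomes 4; next scale becomes 4; next (!(!((-(scale + step)) != (total - scale)))) evaluates to true; next base becomes -3; next result becomes 0; next result becomes -1; next idx never enters its loop body; next final value 0. Both give 0.
An exhaustive pass over the 48 declared inputs shows identical outputs.
verdict: equivalent


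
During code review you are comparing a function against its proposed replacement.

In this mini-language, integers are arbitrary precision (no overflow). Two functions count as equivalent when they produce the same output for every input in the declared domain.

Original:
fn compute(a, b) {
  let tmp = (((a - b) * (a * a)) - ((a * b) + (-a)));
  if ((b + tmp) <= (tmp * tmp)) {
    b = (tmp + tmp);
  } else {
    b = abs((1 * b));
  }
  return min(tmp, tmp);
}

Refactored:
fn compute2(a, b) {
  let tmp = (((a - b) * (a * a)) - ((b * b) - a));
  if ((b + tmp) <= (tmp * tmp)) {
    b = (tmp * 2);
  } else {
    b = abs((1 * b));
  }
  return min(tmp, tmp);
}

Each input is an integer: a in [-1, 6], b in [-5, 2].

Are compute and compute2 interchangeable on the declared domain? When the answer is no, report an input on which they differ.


Run the pair on a=-1, b=-5.
compute: tmp := -2 | ((b + tmp) <= (tmp * tmp)): true | b := -4 | result -2
compute2: tmp := -22 | ((b + tmp) <= (tmp * tmp)): true | b := -44 | result -22
-2 and -22 differ, so these are not the same function on this domain.
verdict: not equivalent; witness: a=-1, b=-5


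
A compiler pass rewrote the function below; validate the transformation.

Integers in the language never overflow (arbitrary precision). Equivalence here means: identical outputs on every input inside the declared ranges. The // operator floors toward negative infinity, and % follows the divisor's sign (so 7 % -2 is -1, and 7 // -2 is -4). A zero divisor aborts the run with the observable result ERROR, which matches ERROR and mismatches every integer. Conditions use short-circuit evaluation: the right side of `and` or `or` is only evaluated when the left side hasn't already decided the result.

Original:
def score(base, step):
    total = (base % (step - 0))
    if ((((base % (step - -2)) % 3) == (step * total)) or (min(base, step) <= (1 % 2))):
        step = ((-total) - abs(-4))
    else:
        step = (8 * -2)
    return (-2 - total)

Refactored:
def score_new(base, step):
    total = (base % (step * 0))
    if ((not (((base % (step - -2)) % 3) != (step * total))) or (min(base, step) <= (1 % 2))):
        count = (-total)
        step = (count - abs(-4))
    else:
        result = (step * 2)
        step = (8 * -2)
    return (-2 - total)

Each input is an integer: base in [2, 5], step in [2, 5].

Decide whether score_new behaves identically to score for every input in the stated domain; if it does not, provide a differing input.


Input base=2, step=2: -2 from score versus ERROR from score_new.
verdict: not equivalent; witness: base=2, step=2
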